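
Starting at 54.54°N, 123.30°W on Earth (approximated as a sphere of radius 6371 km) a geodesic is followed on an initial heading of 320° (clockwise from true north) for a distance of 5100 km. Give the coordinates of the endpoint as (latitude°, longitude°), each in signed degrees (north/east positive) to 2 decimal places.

Angular distance δ = d/R = 5100/6371 = 0.80050 rad; initial bearing θ = 5.5851 rad.
sin φ₂ = sin φ₁ cos δ + cos φ₁ sin δ cos θ = (0.8145)(0.6963) + (0.5801)(0.7177)(0.7660) = 0.8861, so φ₂ = 62.39°.
Δλ = atan2(sin θ sin δ cos φ₁, cos δ − sin φ₁ sin φ₂) = atan2(-0.2676, -0.0254) = -95.429°.
λ₂ = -123.300° − 95.429° = -218.73° → 141.27° after wrapping to (−180°, 180°].

62.39°, 141.27°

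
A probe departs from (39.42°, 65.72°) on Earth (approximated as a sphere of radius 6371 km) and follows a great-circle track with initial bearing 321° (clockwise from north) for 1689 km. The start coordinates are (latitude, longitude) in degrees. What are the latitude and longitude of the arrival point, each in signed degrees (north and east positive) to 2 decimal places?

Angular distance δ = d/R = 1689/6371 = 0.26511 rad; initial bearing θ = 5.6025 rad.
sin φ₂ = sin φ₁ cos δ + cos φ₁ sin δ cos θ = (0.6350)(0.9651) + (0.7725)(0.2620)(0.7771) = 0.7701, so φ₂ = 50.36°.
Δλ = atan2(sin θ sin δ cos φ₁, cos δ − sin φ₁ sin φ₂) = atan2(-0.1274, 0.4760) = -14.980°.
λ₂ = 65.720° − 14.980° = 50.74°.

50.36°, 50.74°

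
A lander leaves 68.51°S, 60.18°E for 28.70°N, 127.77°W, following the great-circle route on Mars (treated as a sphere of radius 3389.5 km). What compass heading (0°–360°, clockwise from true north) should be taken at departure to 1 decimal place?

With φ₁ = -1.1957, φ₂ = 0.5009, Δλ = 3.0028 rad, the forward-azimuth formula gives
θ = atan2( sin Δλ cos φ₂ , cos φ₁ sin φ₂ − sin φ₁ cos φ₂ cos Δλ ) = atan2(0.1213, -0.6324) = 169.14°.
So the initial bearing is 169.1°.

169.1°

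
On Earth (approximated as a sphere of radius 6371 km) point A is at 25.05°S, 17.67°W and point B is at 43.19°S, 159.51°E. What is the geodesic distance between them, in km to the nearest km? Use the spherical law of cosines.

12422 km

Let φ₁ = -0.4372 rad, φ₂ = -0.7538 rad, and Δλ = 3.0924 rad.
cos c = sin φ₁ sin φ₂ + cos φ₁ cos φ₂ cos Δλ = (-0.4234)(-0.6844) + (0.9059)(0.7291)(-0.9988) = -0.36992,
so c = arccos(-0.36992) = 1.94972 rad.
Distance = R·c = 6371 × 1.9497 ≈ 12422 km.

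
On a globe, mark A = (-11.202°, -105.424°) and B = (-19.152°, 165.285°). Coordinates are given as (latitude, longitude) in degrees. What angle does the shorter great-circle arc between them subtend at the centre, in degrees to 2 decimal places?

85.69°

In radians: φ₁ = -0.1955, φ₂ = -0.3343, Δλ = -89.291° = -1.5584 rad.
Haversine: a = sin²(Δφ/2) + cos φ₁ cos φ₂ sin²(Δλ/2) = 0.0048 + (0.9809)(0.9447)(0.4938) = 0.46240.
Central angle c = 2·arcsin(√a) = 1.49552 rad.
So the angular separation is 85.69°.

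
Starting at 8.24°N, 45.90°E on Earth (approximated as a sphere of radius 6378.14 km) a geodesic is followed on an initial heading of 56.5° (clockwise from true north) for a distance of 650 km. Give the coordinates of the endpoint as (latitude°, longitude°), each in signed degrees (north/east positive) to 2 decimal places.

Angular distance δ = d/R = 650/6378.14 = 0.10191 rad; initial bearing θ = 0.9861 rad.
sin φ₂ = sin φ₁ cos δ + cos φ₁ sin δ cos θ = (0.1433)(0.9948) + (0.9897)(0.1017)(0.5519) = 0.1981, so φ₂ = 11.43°.
Δλ = atan2(sin θ sin δ cos φ₁, cos δ − sin φ₁ sin φ₂) = atan2(0.0840, 0.9664) = 4.965°.
λ₂ = 45.900° + 4.965° = 50.87°.

11.43°, 50.87°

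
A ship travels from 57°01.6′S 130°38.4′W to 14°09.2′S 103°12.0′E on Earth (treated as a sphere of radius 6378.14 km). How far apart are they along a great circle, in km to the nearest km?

Let φ₁ = -0.9953 rad, φ₂ = -0.2470 rad, and Δλ = -2.2019 rad.
cos c = sin φ₁ sin φ₂ + cos φ₁ cos φ₂ cos Δλ = (-0.8389)(-0.2445) + (0.5442)(0.9696)(-0.5900) = -0.10625,
so c = arccos(-0.10625) = 1.67725 rad.
Distance = R·c = 6378.14 × 1.6772 ≈ 10698 km.

10698 km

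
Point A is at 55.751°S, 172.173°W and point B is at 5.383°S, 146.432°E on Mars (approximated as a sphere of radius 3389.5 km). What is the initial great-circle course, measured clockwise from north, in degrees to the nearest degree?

311°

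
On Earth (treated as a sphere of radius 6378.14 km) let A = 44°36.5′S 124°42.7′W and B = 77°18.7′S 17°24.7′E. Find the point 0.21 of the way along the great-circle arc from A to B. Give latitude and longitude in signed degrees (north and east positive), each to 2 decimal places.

-56.13°, -121.30°

The central angle between A and B is δ = 0.9744 rad.
With f = 0.21, the slerp weights are sin((1−f)δ)/sin δ = 0.8412 and sin(fδ)/sin δ = 0.2456.
Weighted sum of the unit vectors: (0.8412)·(-0.4054,-0.5852,-0.7023) + (0.2456)·(0.2096,0.0657,-0.9756) = (-0.2895, -0.4761, -0.8303).
Converting back: φ = atan2(z, √(x²+y²)) = -56.13°, λ = atan2(y, x) = -121.30°.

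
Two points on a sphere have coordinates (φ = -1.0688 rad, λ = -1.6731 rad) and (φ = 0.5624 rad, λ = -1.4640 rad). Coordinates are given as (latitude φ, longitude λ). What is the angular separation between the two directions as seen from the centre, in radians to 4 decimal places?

With latitudes φ₁ = -61.238°, φ₂ = 32.223° and longitude difference Δλ = 11.981°:
cos c = sin φ₁ sin φ₂ + cos φ₁ cos φ₂ cos Δλ = (-0.8766)(0.5332) + (0.4812)(0.8460)(0.9782) = -0.06923,
so c = arccos(-0.06923) = 1.64009 rad.
So the angular separation is 1.6401 rad.

1.6401 rad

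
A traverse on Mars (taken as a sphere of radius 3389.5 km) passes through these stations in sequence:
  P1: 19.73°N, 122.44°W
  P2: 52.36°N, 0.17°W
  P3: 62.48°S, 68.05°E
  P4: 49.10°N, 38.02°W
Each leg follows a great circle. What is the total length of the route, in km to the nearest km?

21173 km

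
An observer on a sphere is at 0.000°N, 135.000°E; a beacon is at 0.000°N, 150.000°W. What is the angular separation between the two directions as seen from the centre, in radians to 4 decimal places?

In radians: φ₁ = 0.0000, φ₂ = 0.0000, Δλ = 75.000° = 1.3090 rad.
cos c = sin φ₁ sin φ₂ + cos φ₁ cos φ₂ cos Δλ = (0.0000)(0.0000) + (1.0000)(1.0000)(0.2588) = 0.25882,
so c = arccos(0.25882) = 1.30900 rad.
So the angular separation is 1.3090 rad.

1.3090 rad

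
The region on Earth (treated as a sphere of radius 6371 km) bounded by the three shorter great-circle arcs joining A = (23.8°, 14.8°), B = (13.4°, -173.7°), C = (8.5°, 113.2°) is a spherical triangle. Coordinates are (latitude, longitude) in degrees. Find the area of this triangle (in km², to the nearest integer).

Side lengths (central angles): a = 1.2515, b = 1.6434, c = 2.4763 rad; semiperimeter s = 2.6856.
By l'Huilier's theorem, tan(E/4) = √[tan(s/2) tan((s−a)/2) tan((s−b)/2) tan((s−c)/2)], giving spherical excess E = 1.7769 rad.
Area = E·R² = 1.7769 × (6371)² ≈ 72121923 km².

72121923 km²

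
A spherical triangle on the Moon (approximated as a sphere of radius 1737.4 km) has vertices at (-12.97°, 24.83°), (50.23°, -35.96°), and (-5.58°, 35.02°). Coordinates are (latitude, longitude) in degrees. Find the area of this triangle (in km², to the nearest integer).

Side lengths (central angles): a = 1.4376, b = 0.2177, c = 1.4387 rad; semiperimeter s = 1.5470.
By l'Huilier's theorem, tan(E/4) = √[tan(s/2) tan((s−a)/2) tan((s−b)/2) tan((s−c)/2)], giving spherical excess E = 0.1905 rad.
Area = E·R² = 0.1905 × (1737.4)² ≈ 574980 km².

574980 km²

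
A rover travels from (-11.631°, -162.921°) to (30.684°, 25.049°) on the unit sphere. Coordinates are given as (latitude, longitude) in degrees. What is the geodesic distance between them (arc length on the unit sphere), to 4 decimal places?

2.7850

With latitudes φ₁ = -11.631°, φ₂ = 30.684° and longitude difference Δλ = -172.030°:
Haversine: a = sin²(Δφ/2) + cos φ₁ cos φ₂ sin²(Δλ/2) = 0.1303 + (0.9795)(0.8600)(0.9952) = 0.96854.
Central angle c = 2·arcsin(√a) = 2.78497 rad.
On the unit sphere the arc length equals the central angle: 2.7850.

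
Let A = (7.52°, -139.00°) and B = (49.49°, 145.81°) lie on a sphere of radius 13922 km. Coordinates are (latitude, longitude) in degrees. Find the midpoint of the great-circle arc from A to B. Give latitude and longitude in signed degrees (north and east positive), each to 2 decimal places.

Central angle δ = 1.3035 rad. Interpolating on the sphere with fraction f = 0.5:
P = [sin((1−f)δ)·A + sin(fδ)·B] / sin δ = 0.6289·A + 0.6289·B in Cartesian coordinates,
giving P = (-0.8085, -0.1795, 0.5605), i.e. latitude 34.09°, longitude -167.48°.

34.09°, -167.48°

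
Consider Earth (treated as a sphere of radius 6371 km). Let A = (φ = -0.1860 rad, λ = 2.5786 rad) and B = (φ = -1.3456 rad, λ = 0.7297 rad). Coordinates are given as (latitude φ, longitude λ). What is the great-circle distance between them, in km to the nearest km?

9241 km

In radians: φ₁ = -0.1860, φ₂ = -1.3456, Δλ = -105.934° = -1.8489 rad.
cos c = sin φ₁ sin φ₂ + cos φ₁ cos φ₂ cos Δλ = (-0.1849)(-0.9748) + (0.9828)(0.2233)(-0.2745) = 0.12001,
so c = arccos(0.12001) = 1.45049 rad.
Distance = R·c = 6371 × 1.4505 ≈ 9241 km.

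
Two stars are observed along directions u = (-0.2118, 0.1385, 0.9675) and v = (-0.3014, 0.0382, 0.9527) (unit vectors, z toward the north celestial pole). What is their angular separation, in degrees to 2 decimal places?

u·v = 0.9909; |u| = 1.0000, |v| = 1.0000.
cos θ = (u·v)/(|u||v|) = 0.9908, so θ = 7.76°.

7.76°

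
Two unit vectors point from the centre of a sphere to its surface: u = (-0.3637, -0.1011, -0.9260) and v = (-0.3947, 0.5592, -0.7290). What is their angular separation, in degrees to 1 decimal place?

40.3°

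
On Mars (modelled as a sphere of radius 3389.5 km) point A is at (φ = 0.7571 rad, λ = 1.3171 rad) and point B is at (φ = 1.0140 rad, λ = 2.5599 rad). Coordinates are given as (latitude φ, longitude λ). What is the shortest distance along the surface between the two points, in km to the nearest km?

2664 km

With latitudes φ₁ = 43.379°, φ₂ = 58.098° and longitude difference Δλ = 71.207°:
cos c = sin φ₁ sin φ₂ + cos φ₁ cos φ₂ cos Δλ = (0.6868)(0.8490) + (0.7268)(0.5285)(0.3221) = 0.70681,
so c = arccos(0.70681) = 0.78581 rad.
Distance = R·c = 3389.5 × 0.7858 ≈ 2664 km.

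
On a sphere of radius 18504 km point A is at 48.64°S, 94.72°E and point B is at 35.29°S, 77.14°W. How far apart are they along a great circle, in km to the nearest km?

30925 km

With latitudes φ₁ = -48.640°, φ₂ = -35.290° and longitude difference Δλ = -171.860°:
cos c = sin φ₁ sin φ₂ + cos φ₁ cos φ₂ cos Δλ = (-0.7506)(-0.5777) + (0.6608)(0.8162)(-0.9899) = -0.10031,
so c = arccos(-0.10031) = 1.67127 rad.
Distance = R·c = 18504 × 1.6713 ≈ 30925 km.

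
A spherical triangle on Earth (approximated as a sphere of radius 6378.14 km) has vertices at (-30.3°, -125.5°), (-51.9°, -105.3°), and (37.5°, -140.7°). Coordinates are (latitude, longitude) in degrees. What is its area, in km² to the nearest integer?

Side lengths (central angles): a = 1.6509, b = 1.2091, c = 0.4578 rad; semiperimeter s = 1.6589.
By l'Huilier's theorem, tan(E/4) = √[tan(s/2) tan((s−a)/2) tan((s−b)/2) tan((s−c)/2)], giving spherical excess E = 0.1047 rad.
Area = E·R² = 0.1047 × (6378.14)² ≈ 4258497 km².

4258497 km²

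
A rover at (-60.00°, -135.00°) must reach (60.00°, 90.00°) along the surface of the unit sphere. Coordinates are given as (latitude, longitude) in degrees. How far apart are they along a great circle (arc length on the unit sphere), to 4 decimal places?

In radians: φ₁ = -1.0472, φ₂ = 1.0472, Δλ = -135.000° = -2.3562 rad.
cos c = sin φ₁ sin φ₂ + cos φ₁ cos φ₂ cos Δλ = (-0.8660)(0.8660) + (0.5000)(0.5000)(-0.7071) = -0.92678,
so c = arccos(-0.92678) = 2.75653 rad.
On the unit sphere the arc length equals the central angle: 2.7565.

2.7565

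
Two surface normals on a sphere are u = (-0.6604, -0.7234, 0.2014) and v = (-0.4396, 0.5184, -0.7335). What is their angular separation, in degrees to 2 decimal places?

103.44°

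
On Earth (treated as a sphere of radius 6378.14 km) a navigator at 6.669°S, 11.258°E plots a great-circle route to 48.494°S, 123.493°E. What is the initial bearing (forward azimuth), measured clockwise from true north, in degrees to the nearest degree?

With φ₁ = -0.1164, φ₂ = -0.8464, Δλ = 1.9589 rad, the forward-azimuth formula gives
θ = atan2( sin Δλ cos φ₂ , cos φ₁ sin φ₂ − sin φ₁ cos φ₂ cos Δλ ) = atan2(0.6134, -0.7729) = 141.56°.
So the initial bearing is 142°.

142°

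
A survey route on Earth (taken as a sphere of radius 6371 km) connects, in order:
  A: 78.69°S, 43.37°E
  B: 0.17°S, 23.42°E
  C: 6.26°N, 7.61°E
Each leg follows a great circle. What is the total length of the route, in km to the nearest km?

10702 km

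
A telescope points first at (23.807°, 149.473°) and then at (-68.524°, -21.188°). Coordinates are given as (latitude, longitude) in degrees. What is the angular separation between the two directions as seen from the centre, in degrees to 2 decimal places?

134.92°

In radians: φ₁ = 0.4155, φ₂ = -1.1960, Δλ = -170.661° = -2.9786 rad.
cos c = sin φ₁ sin φ₂ + cos φ₁ cos φ₂ cos Δλ = (0.4037)(-0.9306) + (0.9149)(0.3661)(-0.9867) = -0.70615,
so c = arccos(-0.70615) = 2.35484 rad.
So the angular separation is 134.92°.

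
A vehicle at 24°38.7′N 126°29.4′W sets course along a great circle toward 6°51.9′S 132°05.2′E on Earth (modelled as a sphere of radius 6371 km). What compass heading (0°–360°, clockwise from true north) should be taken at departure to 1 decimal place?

268.4°

With φ₁ = 0.4301, φ₂ = -0.1198, Δλ = -1.7702 rad, the forward-azimuth formula gives
θ = atan2( sin Δλ cos φ₂ , cos φ₁ sin φ₂ − sin φ₁ cos φ₂ cos Δλ ) = atan2(-0.9732, -0.0266) = -91.57°.
Adding 360° brings this into [0°, 360°): 268.4°.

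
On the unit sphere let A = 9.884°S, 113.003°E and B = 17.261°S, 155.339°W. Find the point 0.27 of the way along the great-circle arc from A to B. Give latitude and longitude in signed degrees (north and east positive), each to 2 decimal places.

-16.00°, 136.77°

Central angle δ = 1.5471 rad. Interpolating on the sphere with fraction f = 0.27:
P = [sin((1−f)δ)·A + sin(fδ)·B] / sin δ = 0.9044·A + 0.4058·B in Cartesian coordinates,
giving P = (-0.7003, 0.6584, -0.2756), i.e. latitude -16.00°, longitude 136.77°.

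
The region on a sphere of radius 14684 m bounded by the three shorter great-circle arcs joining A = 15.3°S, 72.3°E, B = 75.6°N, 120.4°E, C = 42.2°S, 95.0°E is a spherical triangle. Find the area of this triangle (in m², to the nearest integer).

122249859 m²

Side lengths (central angles): a = 2.0762, b = 0.5800, c = 1.6663 rad; semiperimeter s = 2.1613.
By l'Huilier's theorem, tan(E/4) = √[tan(s/2) tan((s−a)/2) tan((s−b)/2) tan((s−c)/2)], giving spherical excess E = 0.5670 rad.
Area = E·R² = 0.5670 × (14684)² ≈ 122249859 m².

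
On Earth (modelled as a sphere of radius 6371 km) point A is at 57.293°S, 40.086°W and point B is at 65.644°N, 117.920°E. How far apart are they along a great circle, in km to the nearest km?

Let φ₁ = -1.0000 rad, φ₂ = 1.1457 rad, and Δλ = 2.7577 rad.
cos c = sin φ₁ sin φ₂ + cos φ₁ cos φ₂ cos Δλ = (-0.8414)(0.9110) + (0.5403)(0.4124)(-0.9272) = -0.97318,
so c = arccos(-0.97318) = 2.90947 rad.
Distance = R·c = 6371 × 2.9095 ≈ 18536 km.

18536 km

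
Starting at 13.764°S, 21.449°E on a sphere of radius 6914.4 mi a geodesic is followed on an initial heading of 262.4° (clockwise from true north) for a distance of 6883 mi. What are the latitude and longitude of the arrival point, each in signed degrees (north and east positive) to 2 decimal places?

Angular distance δ = d/R = 6883/6914.4 = 0.99546 rad; initial bearing θ = 4.5797 rad.
sin φ₂ = sin φ₁ cos δ + cos φ₁ sin δ cos θ = (-0.2379)(0.5441) + (0.9713)(0.8390)(-0.1323) = -0.2372, so φ₂ = -13.72°.
Δλ = atan2(sin θ sin δ cos φ₁, cos δ − sin φ₁ sin φ₂) = atan2(-0.8078, 0.4877) = -58.879°.
λ₂ = 21.449° − 58.879° = -37.43°.

-13.72°, -37.43°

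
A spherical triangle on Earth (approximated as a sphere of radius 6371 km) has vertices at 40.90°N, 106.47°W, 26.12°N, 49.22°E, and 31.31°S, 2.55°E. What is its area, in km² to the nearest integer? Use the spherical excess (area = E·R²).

Side lengths (central angles): a = 1.2686, b = 2.1540, c = 1.9073 rad; semiperimeter s = 2.6650.
By l'Huilier's theorem, tan(E/4) = √[tan(s/2) tan((s−a)/2) tan((s−b)/2) tan((s−c)/2)], giving spherical excess E = 2.1596 rad.
Area = E·R² = 2.1596 × (6371)² ≈ 87658273 km².

87658273 km²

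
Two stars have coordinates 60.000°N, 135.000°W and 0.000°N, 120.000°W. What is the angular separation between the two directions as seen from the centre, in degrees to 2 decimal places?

61.12°

In radians: φ₁ = 1.0472, φ₂ = 0.0000, Δλ = 15.000° = 0.2618 rad.
Haversine: a = sin²(Δφ/2) + cos φ₁ cos φ₂ sin²(Δλ/2) = 0.2500 + (0.5000)(1.0000)(0.0170) = 0.25852.
Central angle c = 2·arcsin(√a) = 1.06676 rad.
So the angular separation is 61.12°.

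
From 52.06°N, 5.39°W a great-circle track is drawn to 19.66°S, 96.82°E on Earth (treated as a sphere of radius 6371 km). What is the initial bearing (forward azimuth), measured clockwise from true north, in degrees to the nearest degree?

93°

With φ₁ = 0.9086, φ₂ = -0.3431, Δλ = 1.7839 rad, the forward-azimuth formula gives
θ = atan2( sin Δλ cos φ₂ , cos φ₁ sin φ₂ − sin φ₁ cos φ₂ cos Δλ ) = atan2(0.9204, -0.0498) = 93.10°.
So the initial bearing is 93°.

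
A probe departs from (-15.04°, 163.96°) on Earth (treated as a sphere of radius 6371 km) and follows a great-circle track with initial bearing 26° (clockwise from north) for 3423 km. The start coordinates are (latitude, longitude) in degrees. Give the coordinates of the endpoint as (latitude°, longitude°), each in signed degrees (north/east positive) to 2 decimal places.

12.79°, 177.26°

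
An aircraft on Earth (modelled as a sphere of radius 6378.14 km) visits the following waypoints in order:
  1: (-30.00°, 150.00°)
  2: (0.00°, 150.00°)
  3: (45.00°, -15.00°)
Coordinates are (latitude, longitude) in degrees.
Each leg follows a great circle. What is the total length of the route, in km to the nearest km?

18154 km

Leg 1→2: central angle 0.5236 rad, distance 3339.6 km.
Leg 2→3: central angle 2.3227 rad, distance 14814.4 km.
Total: 3339.6 + 14814.4 ≈ 18154 km.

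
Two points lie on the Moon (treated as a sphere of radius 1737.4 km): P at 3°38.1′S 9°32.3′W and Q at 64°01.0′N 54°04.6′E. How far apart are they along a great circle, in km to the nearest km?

2490 km

In radians: φ₁ = -0.0634, φ₂ = 1.1173, Δλ = 63.615° = 1.1103 rad.
cos c = sin φ₁ sin φ₂ + cos φ₁ cos φ₂ cos Δλ = (-0.0634)(0.8989) + (0.9980)(0.4381)(0.4444) = 0.13731,
so c = arccos(0.13731) = 1.43305 rad.
Distance = R·c = 1737.4 × 1.4330 ≈ 2490 km.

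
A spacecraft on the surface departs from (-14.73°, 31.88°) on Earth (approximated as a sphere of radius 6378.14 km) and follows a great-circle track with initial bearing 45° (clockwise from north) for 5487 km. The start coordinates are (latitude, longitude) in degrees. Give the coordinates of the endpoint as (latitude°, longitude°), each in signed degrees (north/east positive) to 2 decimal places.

20.64°, 66.82°

Angular distance δ = d/R = 5487/6378.14 = 0.86028 rad; initial bearing θ = 0.7854 rad.
sin φ₂ = sin φ₁ cos δ + cos φ₁ sin δ cos θ = (-0.2543)(0.6522) + (0.9671)(0.7580)(0.7071) = 0.3526, so φ₂ = 20.64°.
Δλ = atan2(sin θ sin δ cos φ₁, cos δ − sin φ₁ sin φ₂) = atan2(0.5184, 0.7419) = 34.945°.
λ₂ = 31.880° + 34.945° = 66.82°.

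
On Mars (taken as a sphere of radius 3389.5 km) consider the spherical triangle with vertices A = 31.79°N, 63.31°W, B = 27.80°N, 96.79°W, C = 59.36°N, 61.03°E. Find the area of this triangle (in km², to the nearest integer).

4758953 km²

Side lengths (central angles): a = 1.5870, b = 1.3604, c = 0.5098 rad; semiperimeter s = 1.7286.
By l'Huilier's theorem, tan(E/4) = √[tan(s/2) tan((s−a)/2) tan((s−b)/2) tan((s−c)/2)], giving spherical excess E = 0.4142 rad.
Area = E·R² = 0.4142 × (3389.5)² ≈ 4758953 km².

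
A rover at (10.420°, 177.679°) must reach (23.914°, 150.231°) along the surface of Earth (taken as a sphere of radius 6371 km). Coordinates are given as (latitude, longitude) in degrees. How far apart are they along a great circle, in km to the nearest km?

3270 km

In radians: φ₁ = 0.1819, φ₂ = 0.4174, Δλ = -27.448° = -0.4791 rad.
cos c = sin φ₁ sin φ₂ + cos φ₁ cos φ₂ cos Δλ = (0.1809)(0.4054) + (0.9835)(0.9142)(0.8874) = 0.87118,
so c = arccos(0.87118) = 0.51319 rad.
Distance = R·c = 6371 × 0.5132 ≈ 3270 km.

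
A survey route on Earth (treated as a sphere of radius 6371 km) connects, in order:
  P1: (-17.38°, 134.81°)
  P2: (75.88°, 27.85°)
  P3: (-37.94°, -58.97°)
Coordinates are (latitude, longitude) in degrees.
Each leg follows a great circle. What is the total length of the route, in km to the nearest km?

26331 km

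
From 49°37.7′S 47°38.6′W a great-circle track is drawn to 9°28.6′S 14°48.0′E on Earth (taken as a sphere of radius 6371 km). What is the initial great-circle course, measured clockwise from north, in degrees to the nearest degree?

75°

Δλ = 62.443° = 1.0898 rad.
y = sin Δλ · cos φ₂ = (0.8866)(0.9864) = 0.8745
x = cos φ₁ sin φ₂ − sin φ₁ cos φ₂ cos Δλ = (0.6477)(-0.1646) − (-0.7619)(0.9864)(0.4626) = 0.2410
θ = atan2(y, x) = 74.59°, so the bearing is 75°.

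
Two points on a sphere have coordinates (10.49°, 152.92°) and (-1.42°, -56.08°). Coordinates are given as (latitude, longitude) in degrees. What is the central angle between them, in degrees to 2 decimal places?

149.80°

With latitudes φ₁ = 10.490°, φ₂ = -1.420° and longitude difference Δλ = 151.000°:
cos c = sin φ₁ sin φ₂ + cos φ₁ cos φ₂ cos Δλ = (0.1821)(-0.0248) + (0.9833)(0.9997)(-0.8746) = -0.86425,
so c = arccos(-0.86425) = 2.61445 rad.
So the angular separation is 149.80°.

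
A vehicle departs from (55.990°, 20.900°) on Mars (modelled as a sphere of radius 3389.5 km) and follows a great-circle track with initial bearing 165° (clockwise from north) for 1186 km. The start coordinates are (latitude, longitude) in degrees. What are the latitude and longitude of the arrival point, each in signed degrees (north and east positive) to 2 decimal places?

36.41°, 27.23°

Angular distance δ = d/R = 1186/3389.5 = 0.34990 rad; initial bearing θ = 2.8798 rad.
sin φ₂ = sin φ₁ cos δ + cos φ₁ sin δ cos θ = (0.8289)(0.9394) + (0.5593)(0.3428)(-0.9659) = 0.5935, so φ₂ = 36.41°.
Δλ = atan2(sin θ sin δ cos φ₁, cos δ − sin φ₁ sin φ₂) = atan2(0.0496, 0.4474) = 6.329°.
λ₂ = 20.900° + 6.329° = 27.23°.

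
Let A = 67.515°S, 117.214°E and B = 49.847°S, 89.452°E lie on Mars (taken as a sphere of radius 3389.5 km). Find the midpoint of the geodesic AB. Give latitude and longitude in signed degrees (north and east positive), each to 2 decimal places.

-59.38°, 99.72°

The central angle between A and B is δ = 0.3912 rad.
With f = 0.5, the slerp weights are sin((1−f)δ)/sin δ = 0.5097 and sin(fδ)/sin δ = 0.5097.
Weighted sum of the unit vectors: (0.5097)·(-0.1749,0.3401,-0.9240) + (0.5097)·(0.0062,0.6448,-0.7643) = (-0.0860, 0.5020, -0.8606).
Converting back: φ = atan2(z, √(x²+y²)) = -59.38°, λ = atan2(y, x) = 99.72°.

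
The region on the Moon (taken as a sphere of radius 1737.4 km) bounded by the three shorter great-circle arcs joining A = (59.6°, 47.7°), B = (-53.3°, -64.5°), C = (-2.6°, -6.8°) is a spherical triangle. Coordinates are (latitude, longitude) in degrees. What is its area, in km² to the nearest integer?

879645 km²

Side lengths (central angles): a = 1.2075, b = 1.3135, c = 2.5078 rad; semiperimeter s = 2.5144.
By l'Huilier's theorem, tan(E/4) = √[tan(s/2) tan((s−a)/2) tan((s−b)/2) tan((s−c)/2)], giving spherical excess E = 0.2914 rad.
Area = E·R² = 0.2914 × (1737.4)² ≈ 879645 km².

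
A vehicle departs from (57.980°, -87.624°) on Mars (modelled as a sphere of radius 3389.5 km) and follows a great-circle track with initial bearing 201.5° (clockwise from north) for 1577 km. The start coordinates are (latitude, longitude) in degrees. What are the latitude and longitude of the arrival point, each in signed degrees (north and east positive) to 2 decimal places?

32.44°, -98.86°

Angular distance δ = d/R = 1577/3389.5 = 0.46526 rad; initial bearing θ = 3.5168 rad.
sin φ₂ = sin φ₁ cos δ + cos φ₁ sin δ cos θ = (0.8479)(0.8937) + (0.5302)(0.4487)(-0.9304) = 0.5364, so φ₂ = 32.44°.
Δλ = atan2(sin θ sin δ cos φ₁, cos δ − sin φ₁ sin φ₂) = atan2(-0.0872, 0.4389) = -11.235°.
λ₂ = -87.624° − 11.235° = -98.86°.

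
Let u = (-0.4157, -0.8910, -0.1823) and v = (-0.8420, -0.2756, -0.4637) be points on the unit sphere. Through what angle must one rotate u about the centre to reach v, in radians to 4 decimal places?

u·v = 0.6801; |u| = 1.0000, |v| = 1.0000.
cos θ = (u·v)/(|u||v|) = 0.6802, so θ = 0.8228 rad.

0.8228 rad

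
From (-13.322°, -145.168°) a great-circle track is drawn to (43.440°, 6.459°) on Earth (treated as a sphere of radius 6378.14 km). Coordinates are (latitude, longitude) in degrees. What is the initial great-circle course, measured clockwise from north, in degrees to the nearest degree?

With φ₁ = -0.2325, φ₂ = 0.7582, Δλ = 2.6464 rad, the forward-azimuth formula gives
θ = atan2( sin Δλ cos φ₂ , cos φ₁ sin φ₂ − sin φ₁ cos φ₂ cos Δλ ) = atan2(0.3450, 0.5219) = 33.47°.
So the initial bearing is 33°.

33°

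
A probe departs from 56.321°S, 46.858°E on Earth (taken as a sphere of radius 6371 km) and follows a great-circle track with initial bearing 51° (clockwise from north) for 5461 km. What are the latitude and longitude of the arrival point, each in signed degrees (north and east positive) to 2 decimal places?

Angular distance δ = d/R = 5461/6371 = 0.85717 rad; initial bearing θ = 0.8901 rad.
sin φ₂ = sin φ₁ cos δ + cos φ₁ sin δ cos θ = (-0.8322)(0.6546) + (0.5545)(0.7560)(0.6293) = -0.2809, so φ₂ = -16.31°.
Δλ = atan2(sin θ sin δ cos φ₁, cos δ − sin φ₁ sin φ₂) = atan2(0.3258, 0.4208) = 37.746°.
λ₂ = 46.858° + 37.746° = 84.60°.

-16.31°, 84.60°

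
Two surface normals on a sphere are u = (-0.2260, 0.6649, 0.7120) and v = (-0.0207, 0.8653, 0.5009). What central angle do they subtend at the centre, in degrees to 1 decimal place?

u·v = 0.9367; |u| = 1.0001, |v| = 1.0000.
cos θ = (u·v)/(|u||v|) = 0.9366, so θ = 20.5°.

20.5°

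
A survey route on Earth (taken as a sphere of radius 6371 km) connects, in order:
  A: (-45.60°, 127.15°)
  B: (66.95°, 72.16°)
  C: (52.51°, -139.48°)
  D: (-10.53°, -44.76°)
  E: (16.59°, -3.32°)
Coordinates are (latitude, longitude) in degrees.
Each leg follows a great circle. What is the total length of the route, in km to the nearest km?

36532 km

Leg A→B: central angle 2.0947 rad, distance 13345.3 km.
Leg B→C: central angle 1.0155 rad, distance 6469.4 km.
Leg C→D: central angle 1.7663 rad, distance 11253.0 km.
Leg D→E: central angle 0.8577 rad, distance 5464.5 km.
Total: 13345.3 + 6469.4 + 11253.0 + 5464.5 ≈ 36532 km.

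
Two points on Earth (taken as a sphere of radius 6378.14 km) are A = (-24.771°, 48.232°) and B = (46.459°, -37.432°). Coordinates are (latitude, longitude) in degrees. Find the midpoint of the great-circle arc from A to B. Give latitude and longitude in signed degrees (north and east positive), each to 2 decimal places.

14.53°, 12.65°

The central angle between A and B is δ = 1.8301 rad.
With f = 0.5, the slerp weights are sin((1−f)δ)/sin δ = 0.8200 and sin(fδ)/sin δ = 0.8200.
Weighted sum of the unit vectors: (0.8200)·(0.6048,0.6772,-0.4190) + (0.8200)·(0.5470,-0.4187,0.7249) = (0.9445, 0.2120, 0.2508).
Converting back: φ = atan2(z, √(x²+y²)) = 14.53°, λ = atan2(y, x) = 12.65°.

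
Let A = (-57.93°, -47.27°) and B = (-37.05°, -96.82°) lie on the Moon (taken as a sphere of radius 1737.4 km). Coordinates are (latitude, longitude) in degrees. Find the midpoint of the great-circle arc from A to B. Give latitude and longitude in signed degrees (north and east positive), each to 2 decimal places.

Central angle δ = 0.6673 rad. Interpolating on the sphere with fraction f = 0.5:
P = [sin((1−f)δ)·A + sin(fδ)·B] / sin δ = 0.5292·A + 0.5292·B in Cartesian coordinates,
giving P = (0.1405, -0.6257, -0.7673), i.e. latitude -50.11°, longitude -77.35°.

-50.11°, -77.35°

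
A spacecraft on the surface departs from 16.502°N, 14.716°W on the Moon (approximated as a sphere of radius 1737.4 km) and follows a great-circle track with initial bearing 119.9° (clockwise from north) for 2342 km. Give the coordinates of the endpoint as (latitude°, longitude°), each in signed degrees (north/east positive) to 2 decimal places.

Angular distance δ = d/R = 2342/1737.4 = 1.34799 rad; initial bearing θ = 2.0926 rad.
sin φ₂ = sin φ₁ cos δ + cos φ₁ sin δ cos θ = (0.2840)(0.2210) + (0.9588)(0.9753)(-0.4985) = -0.4034, so φ₂ = -23.79°.
Δλ = atan2(sin θ sin δ cos φ₁, cos δ − sin φ₁ sin φ₂) = atan2(0.8106, 0.3355) = 67.514°.
λ₂ = -14.716° + 67.514° = 52.80°.

-23.79°, 52.80°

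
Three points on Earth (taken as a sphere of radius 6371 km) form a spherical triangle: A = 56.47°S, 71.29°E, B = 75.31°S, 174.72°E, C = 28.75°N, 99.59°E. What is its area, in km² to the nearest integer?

Side lengths (central angles): a = 1.9913, b = 1.5453, c = 0.6860 rad; semiperimeter s = 2.1113.
By l'Huilier's theorem, tan(E/4) = √[tan(s/2) tan((s−a)/2) tan((s−b)/2) tan((s−c)/2)], giving spherical excess E = 0.6475 rad.
Area = E·R² = 0.6475 × (6371)² ≈ 26280154 km².

26280154 km²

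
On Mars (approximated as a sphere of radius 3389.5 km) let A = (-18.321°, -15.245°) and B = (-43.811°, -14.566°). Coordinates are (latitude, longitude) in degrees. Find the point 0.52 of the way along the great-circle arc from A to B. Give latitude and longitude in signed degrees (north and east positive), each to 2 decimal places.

-31.58°, -14.94°

Central angle δ = 0.4450 rad. Interpolating on the sphere with fraction f = 0.52:
P = [sin((1−f)δ)·A + sin(fδ)·B] / sin δ = 0.4925·A + 0.5328·B in Cartesian coordinates,
giving P = (0.8232, -0.2196, -0.5236), i.e. latitude -31.58°, longitude -14.94°.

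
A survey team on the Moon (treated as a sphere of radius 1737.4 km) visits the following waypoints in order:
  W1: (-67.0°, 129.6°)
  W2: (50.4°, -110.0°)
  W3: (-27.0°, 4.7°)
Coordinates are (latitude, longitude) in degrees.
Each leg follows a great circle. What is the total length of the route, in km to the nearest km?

Leg W1→W2: central angle 2.5595 rad, distance 4446.8 km.
Leg W2→W3: central angle 2.1983 rad, distance 3819.3 km.
Total: 4446.8 + 3819.3 ≈ 8266 km.

8266 km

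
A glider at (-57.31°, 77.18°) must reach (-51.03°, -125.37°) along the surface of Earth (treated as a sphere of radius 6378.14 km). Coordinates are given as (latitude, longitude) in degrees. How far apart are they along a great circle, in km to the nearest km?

In radians: φ₁ = -1.0002, φ₂ = -0.8906, Δλ = 157.450° = 2.7480 rad.
cos c = sin φ₁ sin φ₂ + cos φ₁ cos φ₂ cos Δλ = (-0.8416)(-0.7775) + (0.5401)(0.6289)(-0.9235) = 0.34062,
so c = arccos(0.34062) = 1.22322 rad.
Distance = R·c = 6378.14 × 1.2232 ≈ 7802 km.

7802 km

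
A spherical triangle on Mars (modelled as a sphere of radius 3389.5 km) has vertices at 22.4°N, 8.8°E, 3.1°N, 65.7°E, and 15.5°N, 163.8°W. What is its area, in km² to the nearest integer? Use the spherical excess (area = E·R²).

30038573 km²

Side lengths (central angles): a = 2.2274, b = 2.4681, c = 1.0184 rad; semiperimeter s = 2.8570.
By l'Huilier's theorem, tan(E/4) = √[tan(s/2) tan((s−a)/2) tan((s−b)/2) tan((s−c)/2)], giving spherical excess E = 2.6146 rad.
Area = E·R² = 2.6146 × (3389.5)² ≈ 30038573 km².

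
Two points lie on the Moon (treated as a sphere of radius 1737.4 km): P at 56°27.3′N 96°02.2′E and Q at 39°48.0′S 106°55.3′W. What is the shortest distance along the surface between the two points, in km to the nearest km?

With latitudes φ₁ = 56.455°, φ₂ = -39.800° and longitude difference Δλ = 157.042°:
Haversine: a = sin²(Δφ/2) + cos φ₁ cos φ₂ sin²(Δλ/2) = 0.5545 + (0.5526)(0.7683)(0.9604) = 0.96221.
Central angle c = 2·arcsin(√a) = 2.75031 rad.
Distance = R·c = 1737.4 × 2.7503 ≈ 4778 km.

4778 km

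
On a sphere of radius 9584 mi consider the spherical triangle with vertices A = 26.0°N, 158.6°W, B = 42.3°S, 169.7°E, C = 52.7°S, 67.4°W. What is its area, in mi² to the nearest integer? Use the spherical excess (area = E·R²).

Side lengths (central angles): a = 1.2746, b = 1.9392, c = 1.2968 rad; semiperimeter s = 2.2553.
By l'Huilier's theorem, tan(E/4) = √[tan(s/2) tan((s−a)/2) tan((s−b)/2) tan((s−c)/2)], giving spherical excess E = 1.1849 rad.
Area = E·R² = 1.1849 × (9584)² ≈ 108837458 mi².

108837458 mi²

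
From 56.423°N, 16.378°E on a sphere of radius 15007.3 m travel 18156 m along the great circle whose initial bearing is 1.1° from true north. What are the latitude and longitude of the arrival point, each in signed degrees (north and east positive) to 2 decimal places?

Angular distance δ = d/R = 18156/15007.3 = 1.20981 rad; initial bearing θ = 0.0192 rad.
sin φ₂ = sin φ₁ cos δ + cos φ₁ sin δ cos θ = (0.8331)(0.3532) + (0.5531)(0.9355)(0.9998) = 0.8116, so φ₂ = 54.25°.
Δλ = atan2(sin θ sin δ cos φ₁, cos δ − sin φ₁ sin φ₂) = atan2(0.0099, -0.3230) = 178.238°.
λ₂ = 16.378° + 178.238° = 194.62° → -165.38° after wrapping to (−180°, 180°].

54.25°, -165.38°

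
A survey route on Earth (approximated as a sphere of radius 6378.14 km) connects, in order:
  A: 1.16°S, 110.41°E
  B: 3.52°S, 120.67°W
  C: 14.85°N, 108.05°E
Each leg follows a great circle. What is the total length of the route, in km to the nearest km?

Leg A→B: central angle 2.2468 rad, distance 14330.4 km.
Leg B→C: central angle 2.2813 rad, distance 14550.6 km.
Total: 14330.4 + 14550.6 ≈ 28881 km.

28881 km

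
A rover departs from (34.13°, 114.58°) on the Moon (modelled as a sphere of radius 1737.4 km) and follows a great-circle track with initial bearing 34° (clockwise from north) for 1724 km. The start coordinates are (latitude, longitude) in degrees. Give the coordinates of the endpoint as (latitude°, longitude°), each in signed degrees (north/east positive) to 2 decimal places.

Angular distance δ = d/R = 1724/1737.4 = 0.99229 rad; initial bearing θ = 0.5934 rad.
sin φ₂ = sin φ₁ cos δ + cos φ₁ sin δ cos θ = (0.5611)(0.5468) + (0.8278)(0.8373)(0.8290) = 0.8814, so φ₂ = 61.81°.
Δλ = atan2(sin θ sin δ cos φ₁, cos δ − sin φ₁ sin φ₂) = atan2(0.3876, 0.0523) = 82.319°.
λ₂ = 114.580° + 82.319° = 196.90° → -163.10° after wrapping to (−180°, 180°].

61.81°, -163.10°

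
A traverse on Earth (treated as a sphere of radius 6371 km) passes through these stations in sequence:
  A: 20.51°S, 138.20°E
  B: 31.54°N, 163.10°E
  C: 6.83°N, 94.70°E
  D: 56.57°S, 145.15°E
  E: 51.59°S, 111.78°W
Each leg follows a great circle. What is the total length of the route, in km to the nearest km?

28431 km

Leg A→B: central angle 0.9994 rad, distance 6367.4 km.
Leg B→C: central angle 1.1878 rad, distance 7567.3 km.
Leg C→D: central angle 1.3191 rad, distance 8403.9 km.
Leg D→E: central angle 0.9563 rad, distance 6092.6 km.
Total: 6367.4 + 7567.3 + 8403.9 + 6092.6 ≈ 28431 km.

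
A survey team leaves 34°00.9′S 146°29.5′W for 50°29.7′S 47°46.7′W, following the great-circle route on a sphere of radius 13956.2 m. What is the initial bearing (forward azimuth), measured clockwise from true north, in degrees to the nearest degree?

With φ₁ = -0.5937, φ₂ = -0.8813, Δλ = 1.7229 rad, the forward-azimuth formula gives
θ = atan2( sin Δλ cos φ₂ , cos φ₁ sin φ₂ − sin φ₁ cos φ₂ cos Δλ ) = atan2(0.6288, -0.6935) = 137.80°.
So the initial bearing is 138°.

138°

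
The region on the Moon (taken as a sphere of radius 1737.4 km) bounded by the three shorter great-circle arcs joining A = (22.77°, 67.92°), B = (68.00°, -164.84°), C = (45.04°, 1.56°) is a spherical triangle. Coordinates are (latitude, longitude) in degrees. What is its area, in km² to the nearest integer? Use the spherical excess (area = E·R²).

2142212 km²

Side lengths (central angles): a = 1.1606, b = 1.0061, c = 1.4204 rad; semiperimeter s = 1.7936.
By l'Huilier's theorem, tan(E/4) = √[tan(s/2) tan((s−a)/2) tan((s−b)/2) tan((s−c)/2)], giving spherical excess E = 0.7097 rad.
Area = E·R² = 0.7097 × (1737.4)² ≈ 2142212 km².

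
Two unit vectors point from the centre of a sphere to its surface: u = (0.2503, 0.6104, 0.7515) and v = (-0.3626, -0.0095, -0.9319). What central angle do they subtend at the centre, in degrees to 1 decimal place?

u·v = -0.7969; |u| = 1.0000, |v| = 1.0000.
cos θ = (u·v)/(|u||v|) = -0.7969, so θ = 142.8°.

142.8°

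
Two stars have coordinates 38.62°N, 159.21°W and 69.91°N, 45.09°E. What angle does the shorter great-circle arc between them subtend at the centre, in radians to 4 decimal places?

1.2222 rad

Let φ₁ = 0.6740 rad, φ₂ = 1.2202 rad, and Δλ = -2.7175 rad.
cos c = sin φ₁ sin φ₂ + cos φ₁ cos φ₂ cos Δλ = (0.6242)(0.9392) + (0.7813)(0.3435)(-0.9114) = 0.34158,
so c = arccos(0.34158) = 1.22220 rad.
So the angular separation is 1.2222 rad.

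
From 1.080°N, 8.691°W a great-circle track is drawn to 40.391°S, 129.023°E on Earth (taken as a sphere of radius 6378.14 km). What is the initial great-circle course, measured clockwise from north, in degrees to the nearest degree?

141°

With φ₁ = 0.0188, φ₂ = -0.7050, Δλ = 2.4036 rad, the forward-azimuth formula gives
θ = atan2( sin Δλ cos φ₂ , cos φ₁ sin φ₂ − sin φ₁ cos φ₂ cos Δλ ) = atan2(0.5125, -0.6373) = 141.20°.
So the initial bearing is 141°.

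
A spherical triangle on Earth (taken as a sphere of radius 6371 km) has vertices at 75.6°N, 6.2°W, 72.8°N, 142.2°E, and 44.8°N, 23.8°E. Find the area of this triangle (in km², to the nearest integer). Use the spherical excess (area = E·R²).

Side lengths (central angles): a = 0.9602, b = 0.5821, c = 0.5303 rad; semiperimeter s = 1.0363.
By l'Huilier's theorem, tan(E/4) = √[tan(s/2) tan((s−a)/2) tan((s−b)/2) tan((s−c)/2)], giving spherical excess E = 0.1440 rad.
Area = E·R² = 0.1440 × (6371)² ≈ 5844125 km².

5844125 km²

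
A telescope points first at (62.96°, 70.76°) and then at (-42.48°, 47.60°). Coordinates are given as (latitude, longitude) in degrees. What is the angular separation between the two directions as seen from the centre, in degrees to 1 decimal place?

With latitudes φ₁ = 62.960°, φ₂ = -42.480° and longitude difference Δλ = -23.160°:
Haversine: a = sin²(Δφ/2) + cos φ₁ cos φ₂ sin²(Δλ/2) = 0.6331 + (0.4546)(0.7375)(0.0403) = 0.64662.
Central angle c = 2·arcsin(√a) = 1.86842 rad.
So the angular separation is 107.1°.

107.1°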